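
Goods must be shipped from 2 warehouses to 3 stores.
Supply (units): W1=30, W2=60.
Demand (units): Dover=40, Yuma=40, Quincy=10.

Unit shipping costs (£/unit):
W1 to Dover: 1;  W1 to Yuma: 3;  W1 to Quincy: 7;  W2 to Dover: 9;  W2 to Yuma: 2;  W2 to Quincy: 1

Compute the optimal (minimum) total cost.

210

One minimum-cost allocation:
  W1 to Dover: 30 × £1 = £30
  W2 to Dover: 10 × £9 = £90
  W2 to Yuma: 40 × £2 = £80
  W2 to Quincy: 10 × £1 = £10
Total = 30 + 90 + 80 + 10 = £210.
(Supply check: W1 ships 30; W2 ships 60.)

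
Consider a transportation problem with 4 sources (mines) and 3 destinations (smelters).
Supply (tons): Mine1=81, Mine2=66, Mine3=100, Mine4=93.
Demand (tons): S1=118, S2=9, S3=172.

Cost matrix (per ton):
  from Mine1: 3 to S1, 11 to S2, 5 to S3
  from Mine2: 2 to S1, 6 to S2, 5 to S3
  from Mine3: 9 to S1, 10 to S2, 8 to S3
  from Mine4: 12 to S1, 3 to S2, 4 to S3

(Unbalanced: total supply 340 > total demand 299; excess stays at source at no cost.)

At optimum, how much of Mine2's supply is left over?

0

Minimum-cost shipments:
  Mine1 to S1: 52 × 3 = 156
  Mine1 to S3: 29 × 5 = 145
  Mine2 to S1: 66 × 2 = 132
  Mine3 to S3: 59 × 8 = 472
  Mine4 to S2: 9 × 3 = 27
  Mine4 to S3: 84 × 4 = 336
Total cost = 1268.
Mine2 ships 66 of its 66, leaving 0.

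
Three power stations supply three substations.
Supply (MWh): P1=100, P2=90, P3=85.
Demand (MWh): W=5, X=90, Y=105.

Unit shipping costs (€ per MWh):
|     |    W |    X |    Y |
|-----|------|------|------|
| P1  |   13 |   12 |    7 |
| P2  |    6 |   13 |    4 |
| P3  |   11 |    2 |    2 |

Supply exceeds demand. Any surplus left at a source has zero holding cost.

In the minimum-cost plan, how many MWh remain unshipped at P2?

0

An optimal plan:
  P1 to X: 5 × €12 = €60
  P1 to Y: 20 × €7 = €140
  P2 to W: 5 × €6 = €30
  P2 to Y: 85 × €4 = €340
  P3 to X: 85 × €2 = €170
Total cost = €740.
P2 ships 90 of its 90, leaving 0.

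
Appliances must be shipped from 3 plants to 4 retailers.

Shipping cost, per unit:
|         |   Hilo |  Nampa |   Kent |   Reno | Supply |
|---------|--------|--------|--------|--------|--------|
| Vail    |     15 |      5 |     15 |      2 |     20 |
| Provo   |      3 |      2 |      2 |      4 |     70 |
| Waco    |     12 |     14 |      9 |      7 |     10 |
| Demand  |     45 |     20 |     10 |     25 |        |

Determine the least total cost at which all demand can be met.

A cheapest plan:
  Vail→Reno: 20 × 2 = 40
  Provo→Hilo: 45 × 3 = 135
  Provo→Nampa: 20 × 2 = 40
  Provo→Kent: 5 × 2 = 10
  Waco→Kent: 5 × 9 = 45
  Waco→Reno: 5 × 7 = 35
Total = 40 + 135 + 40 + 10 + 45 + 35 = 305.

305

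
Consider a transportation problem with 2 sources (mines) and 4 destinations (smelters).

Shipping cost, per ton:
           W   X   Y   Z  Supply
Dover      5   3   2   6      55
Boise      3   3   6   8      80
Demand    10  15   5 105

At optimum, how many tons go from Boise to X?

15

The minimum-cost plan:
  Dover–Y: 5 × 2 = 10
  Dover–Z: 50 × 6 = 300
  Boise–W: 10 × 3 = 30
  Boise–X: 15 × 3 = 45
  Boise–Z: 55 × 8 = 440
Total cost = 825.
So Boise→X carries 15 tons.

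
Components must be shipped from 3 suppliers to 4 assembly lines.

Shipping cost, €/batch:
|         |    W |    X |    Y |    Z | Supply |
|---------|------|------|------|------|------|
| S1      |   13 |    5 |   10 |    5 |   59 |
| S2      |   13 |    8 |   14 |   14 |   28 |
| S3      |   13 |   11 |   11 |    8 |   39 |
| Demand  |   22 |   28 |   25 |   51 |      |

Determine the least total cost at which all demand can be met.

1016

A cheapest plan:
  S1–X: 22 × €5 = €110
  S1–Z: 37 × €5 = €185
  S2–W: 22 × €13 = €286
  S2–X: 6 × €8 = €48
  S3–Y: 25 × €11 = €275
  S3–Z: 14 × €8 = €112
Total = 110 + 185 + 286 + 48 + 275 + 112 = €1016.
(Supply check: S1 ships 59; S2 ships 28; S3 ships 39.)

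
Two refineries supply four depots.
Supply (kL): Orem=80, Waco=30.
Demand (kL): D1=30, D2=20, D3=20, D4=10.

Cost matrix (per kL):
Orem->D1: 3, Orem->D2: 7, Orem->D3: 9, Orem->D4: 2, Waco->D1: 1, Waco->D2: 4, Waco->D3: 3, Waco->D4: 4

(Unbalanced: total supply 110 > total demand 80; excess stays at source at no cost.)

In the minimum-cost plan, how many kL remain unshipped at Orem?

An optimal plan:
  Orem to D1: 30 kL
  Orem to D2: 10 kL
  Orem to D4: 10 kL
  Waco to D2: 10 kL
  Waco to D3: 20 kL
Total cost = 280.
Orem ships 50 of its 80, leaving 30.

30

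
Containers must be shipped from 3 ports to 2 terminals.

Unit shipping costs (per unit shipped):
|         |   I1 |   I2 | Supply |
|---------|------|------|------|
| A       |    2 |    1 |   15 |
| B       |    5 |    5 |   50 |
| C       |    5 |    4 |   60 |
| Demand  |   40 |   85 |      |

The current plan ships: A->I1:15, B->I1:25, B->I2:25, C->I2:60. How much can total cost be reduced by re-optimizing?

Current plan cost = 15·2 + 25·5 + 25·5 + 60·4 = 520.
Optimal plan:
  A–I2: 15 TEU
  B–I1: 40 TEU
  B–I2: 10 TEU
  C–I2: 60 TEU
Optimal cost = 505.
Saving = 520 − 505 = 15.

15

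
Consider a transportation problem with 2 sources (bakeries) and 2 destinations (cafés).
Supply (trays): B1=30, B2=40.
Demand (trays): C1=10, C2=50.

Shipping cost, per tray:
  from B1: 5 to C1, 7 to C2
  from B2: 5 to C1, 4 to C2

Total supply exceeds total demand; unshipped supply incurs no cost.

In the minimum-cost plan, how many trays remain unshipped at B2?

Minimum-cost shipments:
  B1 to C1: 10 × 5 = 50
  B1 to C2: 10 × 7 = 70
  B2 to C2: 40 × 4 = 160
Total cost = 280.
B2 ships 40 of its 40, leaving 0.

0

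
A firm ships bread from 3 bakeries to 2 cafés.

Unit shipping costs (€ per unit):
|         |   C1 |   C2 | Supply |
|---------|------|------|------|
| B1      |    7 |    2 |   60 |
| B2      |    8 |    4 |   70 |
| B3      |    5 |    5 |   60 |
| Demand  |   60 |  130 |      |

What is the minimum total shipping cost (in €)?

One minimum-cost allocation:
  B1 to C2: 60 trays
  B2 to C2: 70 trays
  B3 to C1: 60 trays
Total cost = €700.
(Supply check: B1 ships 60; B2 ships 70; B3 ships 60.)

700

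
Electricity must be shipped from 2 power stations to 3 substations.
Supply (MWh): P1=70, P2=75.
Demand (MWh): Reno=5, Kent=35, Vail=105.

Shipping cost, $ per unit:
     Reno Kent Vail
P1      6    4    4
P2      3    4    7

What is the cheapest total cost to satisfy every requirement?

680

An optimal shipping plan:
  P1->Vail: 70 MWh
  P2->Reno: 5 MWh
  P2->Kent: 35 MWh
  P2->Vail: 35 MWh
Total cost = $680.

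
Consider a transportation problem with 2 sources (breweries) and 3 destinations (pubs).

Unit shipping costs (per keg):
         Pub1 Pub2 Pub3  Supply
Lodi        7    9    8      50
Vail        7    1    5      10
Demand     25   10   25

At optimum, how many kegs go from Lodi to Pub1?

The minimum-cost plan:
  Lodi–Pub1: 25 × 7 = 175
  Lodi–Pub3: 25 × 8 = 200
  Vail–Pub2: 10 × 1 = 10
Total cost = 385.
So Lodi→Pub1 carries 25 kegs.

25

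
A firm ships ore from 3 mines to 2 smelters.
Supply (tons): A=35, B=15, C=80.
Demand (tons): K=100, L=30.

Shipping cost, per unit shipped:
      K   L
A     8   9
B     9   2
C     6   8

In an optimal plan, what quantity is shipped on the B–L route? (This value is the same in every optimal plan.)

Optimal shipments:
  A–K: 20 × 8 = 160
  A–L: 15 × 9 = 135
  B–L: 15 × 2 = 30
  C–K: 80 × 6 = 480
Total cost = 805.
So B→L carries 15 tons.

15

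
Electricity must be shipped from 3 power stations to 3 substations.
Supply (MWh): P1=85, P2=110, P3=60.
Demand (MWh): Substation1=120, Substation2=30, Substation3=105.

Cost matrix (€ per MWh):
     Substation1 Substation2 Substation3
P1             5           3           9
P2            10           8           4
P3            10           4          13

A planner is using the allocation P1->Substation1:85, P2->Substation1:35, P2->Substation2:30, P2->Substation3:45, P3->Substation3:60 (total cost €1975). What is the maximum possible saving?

660

Current plan cost = 85·5 + 35·10 + 30·8 + 45·4 + 60·13 = €1975.
Optimal plan:
  P1->Substation1: 85 × €5 = €425
  P2->Substation1: 5 × €10 = €50
  P2->Substation3: 105 × €4 = €420
  P3->Substation1: 30 × €10 = €300
  P3->Substation2: 30 × €4 = €120
Optimal cost = €1315.
Saving = 1975 − 1315 = €660.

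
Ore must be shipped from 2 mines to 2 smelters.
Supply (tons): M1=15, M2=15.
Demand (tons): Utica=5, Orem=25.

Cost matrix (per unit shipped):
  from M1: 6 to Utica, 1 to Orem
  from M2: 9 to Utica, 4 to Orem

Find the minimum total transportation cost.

100

An optimal shipping plan:
  M1–Orem: 15 × 1 = 15
  M2–Utica: 5 × 9 = 45
  M2–Orem: 10 × 4 = 40
Total = 15 + 45 + 40 = 100.
(Supply check: M1 ships 15; M2 ships 15.)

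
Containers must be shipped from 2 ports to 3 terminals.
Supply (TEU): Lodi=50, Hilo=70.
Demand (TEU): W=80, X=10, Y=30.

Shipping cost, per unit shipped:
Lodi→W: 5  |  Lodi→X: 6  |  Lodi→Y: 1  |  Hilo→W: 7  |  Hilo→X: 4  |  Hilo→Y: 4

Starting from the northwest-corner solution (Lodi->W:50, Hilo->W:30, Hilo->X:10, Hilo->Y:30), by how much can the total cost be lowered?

Current plan cost = 50·5 + 30·7 + 10·4 + 30·4 = 620.
Optimal plan:
  Lodi->W: 20 × 5 = 100
  Lodi->Y: 30 × 1 = 30
  Hilo->W: 60 × 7 = 420
  Hilo->X: 10 × 4 = 40
Optimal cost = 590.
Saving = 620 − 590 = 30.

30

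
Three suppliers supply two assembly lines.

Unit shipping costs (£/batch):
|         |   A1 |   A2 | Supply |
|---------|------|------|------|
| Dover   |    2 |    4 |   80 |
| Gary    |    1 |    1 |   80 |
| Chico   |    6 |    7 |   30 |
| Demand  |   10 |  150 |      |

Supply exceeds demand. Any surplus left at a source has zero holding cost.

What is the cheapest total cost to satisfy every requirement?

380

A cheapest plan:
  Dover to A1: 10 batches
  Dover to A2: 70 batches
  Gary to A2: 80 batches
Total cost = £380.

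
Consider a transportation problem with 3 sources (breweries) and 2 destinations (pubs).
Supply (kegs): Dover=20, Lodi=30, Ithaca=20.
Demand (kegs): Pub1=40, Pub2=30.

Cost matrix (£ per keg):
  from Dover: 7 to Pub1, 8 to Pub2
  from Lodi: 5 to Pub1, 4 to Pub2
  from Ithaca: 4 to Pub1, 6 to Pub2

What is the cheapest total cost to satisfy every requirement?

340

A cheapest plan:
  Dover–Pub1: 20 × £7 = £140
  Lodi–Pub2: 30 × £4 = £120
  Ithaca–Pub1: 20 × £4 = £80
Total = 140 + 120 + 80 = £340.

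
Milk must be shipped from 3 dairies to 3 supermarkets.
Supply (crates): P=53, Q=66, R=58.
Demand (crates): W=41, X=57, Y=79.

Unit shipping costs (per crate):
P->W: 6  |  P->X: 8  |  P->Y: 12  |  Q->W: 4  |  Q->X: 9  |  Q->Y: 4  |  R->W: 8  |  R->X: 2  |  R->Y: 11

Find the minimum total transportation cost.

A cheapest plan:
  P→W: 41 × 6 = 246
  P→Y: 12 × 12 = 144
  Q→Y: 66 × 4 = 264
  R→X: 57 × 2 = 114
  R→Y: 1 × 11 = 11
Total = 246 + 144 + 264 + 114 + 11 = 779.
(Supply check: P ships 53; Q ships 66; R ships 58.)

779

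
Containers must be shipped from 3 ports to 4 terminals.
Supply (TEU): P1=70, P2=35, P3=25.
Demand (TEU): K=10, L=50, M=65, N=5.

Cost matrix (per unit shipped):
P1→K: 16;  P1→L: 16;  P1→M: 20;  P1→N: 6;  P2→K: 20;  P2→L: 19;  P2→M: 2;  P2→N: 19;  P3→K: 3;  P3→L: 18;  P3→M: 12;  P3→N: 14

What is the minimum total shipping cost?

Optimal allocation:
  P1–L: 50 TEU
  P1–M: 15 TEU
  P1–N: 5 TEU
  P2–M: 35 TEU
  P3–K: 10 TEU
  P3–M: 15 TEU
Total cost = 1410.

1410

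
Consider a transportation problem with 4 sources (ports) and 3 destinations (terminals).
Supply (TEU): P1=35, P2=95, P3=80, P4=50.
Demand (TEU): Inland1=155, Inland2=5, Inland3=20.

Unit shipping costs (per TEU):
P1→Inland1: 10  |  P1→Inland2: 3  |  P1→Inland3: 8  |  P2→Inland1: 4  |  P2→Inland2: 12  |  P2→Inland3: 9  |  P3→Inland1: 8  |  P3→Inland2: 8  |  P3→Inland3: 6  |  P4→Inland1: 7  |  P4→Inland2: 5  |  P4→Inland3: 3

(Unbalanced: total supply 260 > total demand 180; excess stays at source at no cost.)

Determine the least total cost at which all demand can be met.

905

Optimal allocation:
  P1–Inland2: 5 × 3 = 15
  P2–Inland1: 95 × 4 = 380
  P3–Inland1: 30 × 8 = 240
  P4–Inland1: 30 × 7 = 210
  P4–Inland3: 20 × 3 = 60
Total = 15 + 380 + 240 + 210 + 60 = 905.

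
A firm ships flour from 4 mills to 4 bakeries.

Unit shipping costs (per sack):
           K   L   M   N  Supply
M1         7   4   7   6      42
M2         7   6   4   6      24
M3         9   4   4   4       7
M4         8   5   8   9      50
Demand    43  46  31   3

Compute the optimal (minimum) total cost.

One minimum-cost allocation:
  M1→K: 39 × 7 = 273
  M1→N: 3 × 6 = 18
  M2→M: 24 × 4 = 96
  M3→M: 7 × 4 = 28
  M4→K: 4 × 8 = 32
  M4→L: 46 × 5 = 230
Total = 273 + 18 + 96 + 28 + 32 + 230 = 677.

677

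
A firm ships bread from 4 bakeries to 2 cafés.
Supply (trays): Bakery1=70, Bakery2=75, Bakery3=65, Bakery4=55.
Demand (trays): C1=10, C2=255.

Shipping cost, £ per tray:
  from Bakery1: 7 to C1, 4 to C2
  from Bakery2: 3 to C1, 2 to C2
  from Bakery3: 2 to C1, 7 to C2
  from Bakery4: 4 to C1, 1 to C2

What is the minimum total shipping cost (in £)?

One minimum-cost allocation:
  Bakery1->C2: 70 trays
  Bakery2->C2: 75 trays
  Bakery3->C1: 10 trays
  Bakery3->C2: 55 trays
  Bakery4->C2: 55 trays
Total cost = £890.
(Supply check: Bakery1 ships 70; Bakery2 ships 75; Bakery3 ships 65; Bakery4 ships 55.)

890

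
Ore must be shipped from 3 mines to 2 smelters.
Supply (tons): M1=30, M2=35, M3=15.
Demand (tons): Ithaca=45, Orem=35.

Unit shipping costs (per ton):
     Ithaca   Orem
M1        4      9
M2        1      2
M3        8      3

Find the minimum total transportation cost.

One minimum-cost allocation:
  M1–Ithaca: 30 × 4 = 120
  M2–Ithaca: 15 × 1 = 15
  M2–Orem: 20 × 2 = 40
  M3–Orem: 15 × 3 = 45
Total = 120 + 15 + 40 + 45 = 220.

220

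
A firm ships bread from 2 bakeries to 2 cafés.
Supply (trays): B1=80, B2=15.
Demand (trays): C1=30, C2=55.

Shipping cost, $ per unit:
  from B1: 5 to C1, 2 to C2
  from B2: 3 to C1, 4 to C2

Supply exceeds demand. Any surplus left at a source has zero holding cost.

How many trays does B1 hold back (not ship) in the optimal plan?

10

Minimum-cost shipments:
  B1 to C1: 15 × $5 = $75
  B1 to C2: 55 × $2 = $110
  B2 to C1: 15 × $3 = $45
Total cost = $230.
B1 ships 70 of its 80, leaving 10.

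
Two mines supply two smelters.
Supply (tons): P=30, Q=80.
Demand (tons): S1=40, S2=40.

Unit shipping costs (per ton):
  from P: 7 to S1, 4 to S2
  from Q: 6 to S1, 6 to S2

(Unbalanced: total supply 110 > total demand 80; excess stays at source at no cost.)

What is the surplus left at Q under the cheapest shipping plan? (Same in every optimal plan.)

30

Minimum-cost shipments:
  P to S2: 30 × 4 = 120
  Q to S1: 40 × 6 = 240
  Q to S2: 10 × 6 = 60
Total cost = 420.
Q ships 50 of its 80, leaving 30.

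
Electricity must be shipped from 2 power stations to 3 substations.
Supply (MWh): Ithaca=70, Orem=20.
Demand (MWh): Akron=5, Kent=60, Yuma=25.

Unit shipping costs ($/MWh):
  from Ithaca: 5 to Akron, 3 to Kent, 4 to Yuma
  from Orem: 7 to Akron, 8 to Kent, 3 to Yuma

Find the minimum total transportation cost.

285

An optimal shipping plan:
  Ithaca to Akron: 5 × $5 = $25
  Ithaca to Kent: 60 × $3 = $180
  Ithaca to Yuma: 5 × $4 = $20
  Orem to Yuma: 20 × $3 = $60
Total = 25 + 180 + 20 + 60 = $285.
(Supply check: Ithaca ships 70; Orem ships 20.)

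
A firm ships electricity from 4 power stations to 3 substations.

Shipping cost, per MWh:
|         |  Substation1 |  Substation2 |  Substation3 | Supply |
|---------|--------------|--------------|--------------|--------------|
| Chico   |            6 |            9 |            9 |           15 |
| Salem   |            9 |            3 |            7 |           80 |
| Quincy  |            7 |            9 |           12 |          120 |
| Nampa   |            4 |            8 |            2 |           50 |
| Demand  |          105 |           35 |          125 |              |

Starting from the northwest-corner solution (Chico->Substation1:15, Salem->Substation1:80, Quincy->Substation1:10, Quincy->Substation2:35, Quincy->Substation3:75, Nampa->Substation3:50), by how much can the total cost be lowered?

625

Current plan cost = 15·6 + 80·9 + 10·7 + 35·9 + 75·12 + 50·2 = 2195.
Optimal plan:
  Chico–Substation3: 15 × 9 = 135
  Salem–Substation2: 35 × 3 = 105
  Salem–Substation3: 45 × 7 = 315
  Quincy–Substation1: 105 × 7 = 735
  Quincy–Substation3: 15 × 12 = 180
  Nampa–Substation3: 50 × 2 = 100
Optimal cost = 1570.
Saving = 2195 − 1570 = 625.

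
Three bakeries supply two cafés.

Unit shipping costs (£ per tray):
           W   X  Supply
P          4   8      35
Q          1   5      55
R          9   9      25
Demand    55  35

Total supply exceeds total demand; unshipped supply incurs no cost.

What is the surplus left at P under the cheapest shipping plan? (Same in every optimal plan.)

0

An optimal plan:
  P to X: 35 trays
  Q to W: 55 trays
Total cost = £335.
P ships 35 of its 35, leaving 0.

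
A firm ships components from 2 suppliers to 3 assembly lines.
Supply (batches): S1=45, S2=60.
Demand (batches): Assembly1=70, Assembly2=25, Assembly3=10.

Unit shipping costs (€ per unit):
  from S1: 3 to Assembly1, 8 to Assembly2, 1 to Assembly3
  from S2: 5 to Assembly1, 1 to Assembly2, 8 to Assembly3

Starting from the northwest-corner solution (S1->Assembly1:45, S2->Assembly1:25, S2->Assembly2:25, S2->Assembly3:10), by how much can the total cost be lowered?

50

Current plan cost = 45·3 + 25·5 + 25·1 + 10·8 = €365.
Optimal plan:
  S1->Assembly1: 35 batches
  S1->Assembly3: 10 batches
  S2->Assembly1: 35 batches
  S2->Assembly2: 25 batches
Optimal cost = €315.
Saving = 365 − 315 = €50.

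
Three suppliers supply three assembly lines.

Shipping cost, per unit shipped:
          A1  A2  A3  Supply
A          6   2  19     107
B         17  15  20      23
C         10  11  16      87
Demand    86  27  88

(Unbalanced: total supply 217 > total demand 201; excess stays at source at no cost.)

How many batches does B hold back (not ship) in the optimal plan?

16

An optimal plan:
  A to A1: 80 × 6 = 480
  A to A2: 27 × 2 = 54
  B to A3: 7 × 20 = 140
  C to A1: 6 × 10 = 60
  C to A3: 81 × 16 = 1296
Total cost = 2030.
B ships 7 of its 23, leaving 16.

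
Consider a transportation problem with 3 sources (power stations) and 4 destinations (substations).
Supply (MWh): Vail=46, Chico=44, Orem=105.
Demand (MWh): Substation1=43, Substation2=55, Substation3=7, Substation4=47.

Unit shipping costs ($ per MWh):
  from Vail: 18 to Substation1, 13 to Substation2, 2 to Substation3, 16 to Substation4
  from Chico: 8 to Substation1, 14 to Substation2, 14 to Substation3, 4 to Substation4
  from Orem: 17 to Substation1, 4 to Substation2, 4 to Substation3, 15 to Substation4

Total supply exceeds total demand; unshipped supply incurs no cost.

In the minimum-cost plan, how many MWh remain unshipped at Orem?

An optimal plan:
  Vail→Substation3: 7 × $2 = $14
  Chico→Substation4: 44 × $4 = $176
  Orem→Substation1: 43 × $17 = $731
  Orem→Substation2: 55 × $4 = $220
  Orem→Substation4: 3 × $15 = $45
Total cost = $1186.
Orem ships 101 of its 105, leaving 4.

4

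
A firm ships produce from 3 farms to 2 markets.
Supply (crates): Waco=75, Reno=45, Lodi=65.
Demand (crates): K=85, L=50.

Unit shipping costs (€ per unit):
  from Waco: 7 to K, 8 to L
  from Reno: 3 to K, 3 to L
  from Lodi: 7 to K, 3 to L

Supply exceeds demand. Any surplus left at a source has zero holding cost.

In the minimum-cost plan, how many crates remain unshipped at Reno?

An optimal plan:
  Waco->K: 25 × €7 = €175
  Reno->K: 45 × €3 = €135
  Lodi->K: 15 × €7 = €105
  Lodi->L: 50 × €3 = €150
Total cost = €565.
Reno ships 45 of its 45, leaving 0.

0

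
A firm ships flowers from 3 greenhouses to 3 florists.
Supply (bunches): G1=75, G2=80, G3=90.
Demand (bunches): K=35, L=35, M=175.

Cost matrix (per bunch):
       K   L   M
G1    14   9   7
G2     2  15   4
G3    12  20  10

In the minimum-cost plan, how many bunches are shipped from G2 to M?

Solving gives:
  G1–L: 35 × 9 = 315
  G1–M: 40 × 7 = 280
  G2–K: 35 × 2 = 70
  G2–M: 45 × 4 = 180
  G3–M: 90 × 10 = 900
Total cost = 1745.
So G2→M carries 45 bunches.

45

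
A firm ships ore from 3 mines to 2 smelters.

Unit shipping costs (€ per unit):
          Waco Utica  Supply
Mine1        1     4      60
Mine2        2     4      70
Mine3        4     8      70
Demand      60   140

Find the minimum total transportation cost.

Optimal allocation:
  Mine1->Utica: 60 × €4 = €240
  Mine2->Utica: 70 × €4 = €280
  Mine3->Waco: 60 × €4 = €240
  Mine3->Utica: 10 × €8 = €80
Total = 240 + 280 + 240 + 80 = €840.

840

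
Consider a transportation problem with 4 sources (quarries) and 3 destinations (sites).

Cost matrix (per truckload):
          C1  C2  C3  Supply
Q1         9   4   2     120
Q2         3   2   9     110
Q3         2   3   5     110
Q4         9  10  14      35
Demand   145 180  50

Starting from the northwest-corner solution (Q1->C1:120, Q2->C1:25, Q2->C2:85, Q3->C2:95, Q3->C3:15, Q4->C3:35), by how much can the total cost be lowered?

1040

Current plan cost = 120·9 + 25·3 + 85·2 + 95·3 + 15·5 + 35·14 = 2175.
Optimal plan:
  Q1–C2: 70 × 4 = 280
  Q1–C3: 50 × 2 = 100
  Q2–C2: 110 × 2 = 220
  Q3–C1: 110 × 2 = 220
  Q4–C1: 35 × 9 = 315
Optimal cost = 1135.
Saving = 2175 − 1135 = 1040.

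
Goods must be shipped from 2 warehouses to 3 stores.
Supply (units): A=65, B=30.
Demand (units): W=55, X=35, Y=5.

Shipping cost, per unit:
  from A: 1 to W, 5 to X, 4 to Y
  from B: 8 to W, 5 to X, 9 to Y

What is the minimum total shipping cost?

250

Optimal allocation:
  A→W: 55 × 1 = 55
  A→X: 5 × 5 = 25
  A→Y: 5 × 4 = 20
  B→X: 30 × 5 = 150
Total = 55 + 25 + 20 + 150 = 250.
(Supply check: A ships 65; B ships 30.)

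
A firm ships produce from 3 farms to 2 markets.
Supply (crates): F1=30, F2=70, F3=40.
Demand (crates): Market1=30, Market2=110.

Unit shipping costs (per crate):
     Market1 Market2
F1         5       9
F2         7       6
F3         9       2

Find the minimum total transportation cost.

An optimal shipping plan:
  F1 to Market1: 30 × 5 = 150
  F2 to Market2: 70 × 6 = 420
  F3 to Market2: 40 × 2 = 80
Total = 150 + 420 + 80 = 650.
(Supply check: F1 ships 30; F2 ships 70; F3 ships 40.)

650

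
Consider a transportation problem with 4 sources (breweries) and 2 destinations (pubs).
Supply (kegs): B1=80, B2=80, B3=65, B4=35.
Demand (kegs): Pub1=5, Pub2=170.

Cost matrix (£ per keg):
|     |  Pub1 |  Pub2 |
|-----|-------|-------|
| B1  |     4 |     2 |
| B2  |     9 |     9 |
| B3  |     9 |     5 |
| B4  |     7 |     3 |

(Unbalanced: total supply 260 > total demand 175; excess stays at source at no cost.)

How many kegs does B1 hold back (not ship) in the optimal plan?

0

Minimum-cost shipments:
  B1->Pub1: 5 × £4 = £20
  B1->Pub2: 75 × £2 = £150
  B3->Pub2: 60 × £5 = £300
  B4->Pub2: 35 × £3 = £105
Total cost = £575.
B1 ships 80 of its 80, leaving 0.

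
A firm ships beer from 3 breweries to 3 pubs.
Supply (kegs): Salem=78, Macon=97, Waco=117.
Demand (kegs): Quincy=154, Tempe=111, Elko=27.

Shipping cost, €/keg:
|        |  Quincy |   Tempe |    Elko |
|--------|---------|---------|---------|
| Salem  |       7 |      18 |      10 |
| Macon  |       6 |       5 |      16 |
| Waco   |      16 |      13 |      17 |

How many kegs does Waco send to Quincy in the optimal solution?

The minimum-cost plan:
  Salem→Quincy: 57 kegs
  Salem→Elko: 21 kegs
  Macon→Quincy: 97 kegs
  Waco→Tempe: 111 kegs
  Waco→Elko: 6 kegs
Total cost = €2736.
The route Waco→Quincy is not used.

0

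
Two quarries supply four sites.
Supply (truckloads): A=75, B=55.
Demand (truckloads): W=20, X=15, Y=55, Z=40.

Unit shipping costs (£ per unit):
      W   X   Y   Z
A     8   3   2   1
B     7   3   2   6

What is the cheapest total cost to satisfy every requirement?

One minimum-cost allocation:
  A->X: 15 truckloads
  A->Y: 20 truckloads
  A->Z: 40 truckloads
  B->W: 20 truckloads
  B->Y: 35 truckloads
Total cost = £335.

335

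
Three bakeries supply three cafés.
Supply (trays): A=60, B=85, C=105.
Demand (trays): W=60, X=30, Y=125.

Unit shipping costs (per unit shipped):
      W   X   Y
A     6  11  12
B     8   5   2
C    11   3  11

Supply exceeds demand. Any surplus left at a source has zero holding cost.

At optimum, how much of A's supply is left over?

An optimal plan:
  A to W: 60 × 6 = 360
  B to Y: 85 × 2 = 170
  C to X: 30 × 3 = 90
  C to Y: 40 × 11 = 440
Total cost = 1060.
A ships 60 of its 60, leaving 0.

0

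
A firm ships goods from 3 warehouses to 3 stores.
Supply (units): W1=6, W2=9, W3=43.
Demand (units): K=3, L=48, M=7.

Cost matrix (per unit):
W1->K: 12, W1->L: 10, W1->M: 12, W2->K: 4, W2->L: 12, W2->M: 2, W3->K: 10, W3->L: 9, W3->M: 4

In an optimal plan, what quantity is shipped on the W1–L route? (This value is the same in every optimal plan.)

The minimum-cost plan:
  W1→L: 6 × 10 = 60
  W2→K: 3 × 4 = 12
  W2→M: 6 × 2 = 12
  W3→L: 42 × 9 = 378
  W3→M: 1 × 4 = 4
Total cost = 466.
So W1→L carries 6 units.

6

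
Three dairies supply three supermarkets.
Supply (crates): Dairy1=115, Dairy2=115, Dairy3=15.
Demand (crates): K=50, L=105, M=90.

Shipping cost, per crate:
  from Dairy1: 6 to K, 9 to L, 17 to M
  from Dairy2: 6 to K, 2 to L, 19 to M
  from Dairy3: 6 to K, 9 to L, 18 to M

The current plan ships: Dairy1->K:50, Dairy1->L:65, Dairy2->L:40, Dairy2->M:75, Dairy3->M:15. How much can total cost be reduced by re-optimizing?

620

Current plan cost = 50·6 + 65·9 + 40·2 + 75·19 + 15·18 = 2660.
Optimal plan:
  Dairy1–K: 25 crates
  Dairy1–M: 90 crates
  Dairy2–K: 10 crates
  Dairy2–L: 105 crates
  Dairy3–K: 15 crates
Optimal cost = 2040.
Saving = 2660 − 2040 = 620.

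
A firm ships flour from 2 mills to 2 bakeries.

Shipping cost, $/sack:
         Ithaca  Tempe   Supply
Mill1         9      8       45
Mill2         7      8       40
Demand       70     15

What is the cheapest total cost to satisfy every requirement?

An optimal shipping plan:
  Mill1→Ithaca: 30 × $9 = $270
  Mill1→Tempe: 15 × $8 = $120
  Mill2→Ithaca: 40 × $7 = $280
Total = 270 + 120 + 280 = $670.

670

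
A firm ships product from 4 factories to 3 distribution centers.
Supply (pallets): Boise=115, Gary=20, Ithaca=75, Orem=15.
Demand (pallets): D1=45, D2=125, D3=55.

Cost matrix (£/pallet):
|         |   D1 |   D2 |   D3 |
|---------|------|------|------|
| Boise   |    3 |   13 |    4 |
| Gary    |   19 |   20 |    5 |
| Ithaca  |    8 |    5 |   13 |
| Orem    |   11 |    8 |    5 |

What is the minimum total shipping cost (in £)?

A cheapest plan:
  Boise to D1: 45 × £3 = £135
  Boise to D2: 35 × £13 = £455
  Boise to D3: 35 × £4 = £140
  Gary to D3: 20 × £5 = £100
  Ithaca to D2: 75 × £5 = £375
  Orem to D2: 15 × £8 = £120
Total = 135 + 455 + 140 + 100 + 375 + 120 = £1325.

1325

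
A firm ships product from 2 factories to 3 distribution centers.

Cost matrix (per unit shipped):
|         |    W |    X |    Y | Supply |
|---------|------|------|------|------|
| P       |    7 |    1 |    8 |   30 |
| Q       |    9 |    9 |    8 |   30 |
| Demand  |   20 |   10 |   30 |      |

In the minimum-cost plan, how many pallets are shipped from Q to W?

0

Optimal shipments:
  P to W: 20 × 7 = 140
  P to X: 10 × 1 = 10
  Q to Y: 30 × 8 = 240
Total cost = 390.
The route Q→W is not used.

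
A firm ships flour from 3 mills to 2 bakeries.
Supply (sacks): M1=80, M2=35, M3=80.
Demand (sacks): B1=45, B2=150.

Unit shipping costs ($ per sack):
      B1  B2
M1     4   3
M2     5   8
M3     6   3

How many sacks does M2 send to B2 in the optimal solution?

The minimum-cost plan:
  M1 to B1: 10 sacks
  M1 to B2: 70 sacks
  M2 to B1: 35 sacks
  M3 to B2: 80 sacks
Total cost = $665.
The route M2→B2 is not used.

0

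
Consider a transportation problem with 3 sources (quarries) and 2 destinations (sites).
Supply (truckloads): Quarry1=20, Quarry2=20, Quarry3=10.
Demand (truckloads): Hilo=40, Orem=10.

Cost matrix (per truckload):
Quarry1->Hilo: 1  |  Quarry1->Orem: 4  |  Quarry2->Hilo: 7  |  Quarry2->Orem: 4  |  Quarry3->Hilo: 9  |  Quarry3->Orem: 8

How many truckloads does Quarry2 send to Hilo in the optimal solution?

10

Solving gives:
  Quarry1–Hilo: 20 × 1 = 20
  Quarry2–Hilo: 10 × 7 = 70
  Quarry2–Orem: 10 × 4 = 40
  Quarry3–Hilo: 10 × 9 = 90
Total cost = 220.
So Quarry2→Hilo carries 10 truckloads.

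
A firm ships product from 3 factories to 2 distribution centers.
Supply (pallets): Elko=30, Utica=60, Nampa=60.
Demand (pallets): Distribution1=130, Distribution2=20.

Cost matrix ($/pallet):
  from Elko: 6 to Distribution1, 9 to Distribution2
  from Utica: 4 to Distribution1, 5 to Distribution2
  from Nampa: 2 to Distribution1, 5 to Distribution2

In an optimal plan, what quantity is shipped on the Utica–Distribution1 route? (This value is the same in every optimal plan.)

40

The minimum-cost plan:
  Elko->Distribution1: 30 × $6 = $180
  Utica->Distribution1: 40 × $4 = $160
  Utica->Distribution2: 20 × $5 = $100
  Nampa->Distribution1: 60 × $2 = $120
Total cost = $560.
So Utica→Distribution1 carries 40 pallets.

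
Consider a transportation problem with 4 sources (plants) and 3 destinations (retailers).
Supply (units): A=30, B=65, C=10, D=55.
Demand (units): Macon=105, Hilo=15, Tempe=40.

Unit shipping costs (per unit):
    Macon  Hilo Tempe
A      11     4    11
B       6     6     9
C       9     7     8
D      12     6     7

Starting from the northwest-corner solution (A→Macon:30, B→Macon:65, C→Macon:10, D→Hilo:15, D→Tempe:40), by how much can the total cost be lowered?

Current plan cost = 30·11 + 65·6 + 10·9 + 15·6 + 40·7 = 1180.
Optimal plan:
  A->Macon: 15 × 11 = 165
  A->Hilo: 15 × 4 = 60
  B->Macon: 65 × 6 = 390
  C->Macon: 10 × 9 = 90
  D->Macon: 15 × 12 = 180
  D->Tempe: 40 × 7 = 280
Optimal cost = 1165.
Saving = 1180 − 1165 = 15.

15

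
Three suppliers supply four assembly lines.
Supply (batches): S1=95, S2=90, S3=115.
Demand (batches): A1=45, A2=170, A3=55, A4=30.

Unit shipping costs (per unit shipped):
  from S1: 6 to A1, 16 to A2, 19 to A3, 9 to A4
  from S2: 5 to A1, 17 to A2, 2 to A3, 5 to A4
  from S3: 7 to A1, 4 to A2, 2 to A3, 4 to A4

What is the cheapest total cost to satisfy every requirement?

Optimal allocation:
  S1->A1: 40 batches
  S1->A2: 55 batches
  S2->A1: 5 batches
  S2->A3: 55 batches
  S2->A4: 30 batches
  S3->A2: 115 batches
Total cost = 1865.

1865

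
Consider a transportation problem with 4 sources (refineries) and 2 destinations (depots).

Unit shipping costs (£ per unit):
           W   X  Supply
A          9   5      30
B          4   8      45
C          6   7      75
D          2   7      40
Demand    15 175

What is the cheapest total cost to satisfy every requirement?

1240

One minimum-cost allocation:
  A→X: 30 × £5 = £150
  B→X: 45 × £8 = £360
  C→X: 75 × £7 = £525
  D→W: 15 × £2 = £30
  D→X: 25 × £7 = £175
Total = 150 + 360 + 525 + 30 + 175 = £1240.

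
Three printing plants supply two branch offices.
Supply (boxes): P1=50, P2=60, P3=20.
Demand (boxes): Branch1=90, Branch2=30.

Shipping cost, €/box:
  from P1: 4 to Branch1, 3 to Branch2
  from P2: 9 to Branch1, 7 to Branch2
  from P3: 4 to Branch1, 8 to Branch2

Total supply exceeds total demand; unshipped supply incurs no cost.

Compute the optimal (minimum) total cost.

Optimal allocation:
  P1→Branch1: 50 × €4 = €200
  P2→Branch1: 20 × €9 = €180
  P2→Branch2: 30 × €7 = €210
  P3→Branch1: 20 × €4 = €80
Total = 200 + 180 + 210 + 80 = €670.
(Supply check: P1 ships 50; P2 ships 50; P3 ships 20.)

670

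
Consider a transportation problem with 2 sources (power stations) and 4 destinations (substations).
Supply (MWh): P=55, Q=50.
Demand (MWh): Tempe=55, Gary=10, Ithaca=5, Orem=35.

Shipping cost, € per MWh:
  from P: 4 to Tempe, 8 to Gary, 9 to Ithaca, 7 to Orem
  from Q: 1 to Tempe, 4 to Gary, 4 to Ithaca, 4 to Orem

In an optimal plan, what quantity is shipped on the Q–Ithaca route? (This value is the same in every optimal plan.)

5

Solving gives:
  P to Tempe: 20 × €4 = €80
  P to Orem: 35 × €7 = €245
  Q to Tempe: 35 × €1 = €35
  Q to Gary: 10 × €4 = €40
  Q to Ithaca: 5 × €4 = €20
Total cost = €420.
So Q→Ithaca carries 5 MWh.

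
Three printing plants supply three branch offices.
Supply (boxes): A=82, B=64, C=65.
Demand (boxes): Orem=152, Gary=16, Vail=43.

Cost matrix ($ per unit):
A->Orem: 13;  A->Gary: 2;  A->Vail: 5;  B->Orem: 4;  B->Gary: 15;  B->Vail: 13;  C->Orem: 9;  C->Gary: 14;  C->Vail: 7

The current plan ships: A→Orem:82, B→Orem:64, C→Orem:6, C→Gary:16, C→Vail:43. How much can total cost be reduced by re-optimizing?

514

Current plan cost = 82·13 + 64·4 + 6·9 + 16·14 + 43·7 = $1901.
Optimal plan:
  A to Orem: 23 × $13 = $299
  A to Gary: 16 × $2 = $32
  A to Vail: 43 × $5 = $215
  B to Orem: 64 × $4 = $256
  C to Orem: 65 × $9 = $585
Optimal cost = $1387.
Saving = 1901 − 1387 = $514.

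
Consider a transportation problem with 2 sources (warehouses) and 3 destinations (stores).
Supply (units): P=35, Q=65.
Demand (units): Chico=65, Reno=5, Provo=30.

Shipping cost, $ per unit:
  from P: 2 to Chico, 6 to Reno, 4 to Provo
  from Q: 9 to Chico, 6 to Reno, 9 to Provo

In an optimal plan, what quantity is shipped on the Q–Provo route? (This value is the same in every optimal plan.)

The minimum-cost plan:
  P→Chico: 35 × $2 = $70
  Q→Chico: 30 × $9 = $270
  Q→Reno: 5 × $6 = $30
  Q→Provo: 30 × $9 = $270
Total cost = $640.
So Q→Provo carries 30 units.

30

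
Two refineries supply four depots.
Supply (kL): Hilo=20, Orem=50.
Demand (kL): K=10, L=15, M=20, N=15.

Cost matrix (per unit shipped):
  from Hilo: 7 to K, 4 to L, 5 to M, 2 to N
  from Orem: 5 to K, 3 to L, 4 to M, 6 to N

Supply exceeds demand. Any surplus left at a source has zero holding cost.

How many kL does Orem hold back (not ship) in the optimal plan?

5

Minimum-cost shipments:
  Hilo–N: 15 kL
  Orem–K: 10 kL
  Orem–L: 15 kL
  Orem–M: 20 kL
Total cost = 205.
Orem ships 45 of its 50, leaving 5.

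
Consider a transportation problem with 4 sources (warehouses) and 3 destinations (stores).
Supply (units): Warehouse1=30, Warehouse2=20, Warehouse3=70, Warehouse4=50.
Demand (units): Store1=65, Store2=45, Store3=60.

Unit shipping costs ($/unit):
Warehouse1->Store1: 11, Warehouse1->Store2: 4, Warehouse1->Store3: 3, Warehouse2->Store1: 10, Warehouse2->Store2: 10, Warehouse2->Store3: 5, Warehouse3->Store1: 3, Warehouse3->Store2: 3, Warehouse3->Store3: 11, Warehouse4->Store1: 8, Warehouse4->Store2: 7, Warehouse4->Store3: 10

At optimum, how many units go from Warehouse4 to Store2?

Optimal shipments:
  Warehouse1–Store3: 30 × $3 = $90
  Warehouse2–Store3: 20 × $5 = $100
  Warehouse3–Store1: 65 × $3 = $195
  Warehouse3–Store2: 5 × $3 = $15
  Warehouse4–Store2: 40 × $7 = $280
  Warehouse4–Store3: 10 × $10 = $100
Total cost = $780.
So Warehouse4→Store2 carries 40 units.

40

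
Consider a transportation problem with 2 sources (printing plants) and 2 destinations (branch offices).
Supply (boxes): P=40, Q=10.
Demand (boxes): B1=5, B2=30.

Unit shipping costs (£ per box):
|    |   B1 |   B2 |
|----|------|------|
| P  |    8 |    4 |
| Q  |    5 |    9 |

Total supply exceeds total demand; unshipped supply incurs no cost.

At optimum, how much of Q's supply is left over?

5

An optimal plan:
  P→B2: 30 × £4 = £120
  Q→B1: 5 × £5 = £25
Total cost = £145.
Q ships 5 of its 10, leaving 5.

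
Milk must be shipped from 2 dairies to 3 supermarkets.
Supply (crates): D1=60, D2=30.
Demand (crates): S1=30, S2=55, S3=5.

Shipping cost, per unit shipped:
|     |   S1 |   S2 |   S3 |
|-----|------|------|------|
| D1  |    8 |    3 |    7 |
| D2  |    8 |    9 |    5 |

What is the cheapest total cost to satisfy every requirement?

430

One minimum-cost allocation:
  D1->S1: 5 × 8 = 40
  D1->S2: 55 × 3 = 165
  D2->S1: 25 × 8 = 200
  D2->S3: 5 × 5 = 25
Total = 40 + 165 + 200 + 25 = 430.
(Supply check: D1 ships 60; D2 ships 30.)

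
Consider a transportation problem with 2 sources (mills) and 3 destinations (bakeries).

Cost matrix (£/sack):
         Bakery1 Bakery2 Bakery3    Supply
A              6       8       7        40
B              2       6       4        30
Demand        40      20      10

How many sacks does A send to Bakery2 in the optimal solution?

20

Optimal shipments:
  A→Bakery1: 10 × £6 = £60
  A→Bakery2: 20 × £8 = £160
  A→Bakery3: 10 × £7 = £70
  B→Bakery1: 30 × £2 = £60
Total cost = £350.
So A→Bakery2 carries 20 sacks.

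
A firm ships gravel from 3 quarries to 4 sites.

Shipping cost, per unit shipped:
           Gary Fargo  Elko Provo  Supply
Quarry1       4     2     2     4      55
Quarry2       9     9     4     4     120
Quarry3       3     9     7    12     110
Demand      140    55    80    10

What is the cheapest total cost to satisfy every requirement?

Optimal allocation:
  Quarry1 to Fargo: 55 × 2 = 110
  Quarry2 to Gary: 30 × 9 = 270
  Quarry2 to Elko: 80 × 4 = 320
  Quarry2 to Provo: 10 × 4 = 40
  Quarry3 to Gary: 110 × 3 = 330
Total = 110 + 270 + 320 + 40 + 330 = 1070.

1070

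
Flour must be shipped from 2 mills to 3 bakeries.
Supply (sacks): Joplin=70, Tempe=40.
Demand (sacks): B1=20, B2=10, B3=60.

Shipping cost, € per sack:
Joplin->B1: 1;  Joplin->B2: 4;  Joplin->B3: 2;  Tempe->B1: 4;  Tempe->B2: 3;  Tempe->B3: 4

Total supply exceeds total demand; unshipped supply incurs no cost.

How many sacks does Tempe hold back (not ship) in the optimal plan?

20

An optimal plan:
  Joplin→B1: 20 sacks
  Joplin→B3: 50 sacks
  Tempe→B2: 10 sacks
  Tempe→B3: 10 sacks
Total cost = €190.
Tempe ships 20 of its 40, leaving 20.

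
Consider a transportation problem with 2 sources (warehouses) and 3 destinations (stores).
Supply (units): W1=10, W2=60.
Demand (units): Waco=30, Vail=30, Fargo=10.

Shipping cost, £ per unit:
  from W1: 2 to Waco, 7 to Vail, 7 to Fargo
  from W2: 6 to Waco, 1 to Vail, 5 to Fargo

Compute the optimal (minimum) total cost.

220

One minimum-cost allocation:
  W1–Waco: 10 × £2 = £20
  W2–Waco: 20 × £6 = £120
  W2–Vail: 30 × £1 = £30
  W2–Fargo: 10 × £5 = £50
Total = 20 + 120 + 30 + 50 = £220.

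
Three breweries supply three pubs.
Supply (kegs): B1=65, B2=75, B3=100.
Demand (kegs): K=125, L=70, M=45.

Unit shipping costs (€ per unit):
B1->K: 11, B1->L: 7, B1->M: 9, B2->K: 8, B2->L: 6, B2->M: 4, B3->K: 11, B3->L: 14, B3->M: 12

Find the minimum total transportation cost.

An optimal shipping plan:
  B1–L: 65 × €7 = €455
  B2–K: 25 × €8 = €200
  B2–L: 5 × €6 = €30
  B2–M: 45 × €4 = €180
  B3–K: 100 × €11 = €1100
Total = 455 + 200 + 30 + 180 + 1100 = €1965.

1965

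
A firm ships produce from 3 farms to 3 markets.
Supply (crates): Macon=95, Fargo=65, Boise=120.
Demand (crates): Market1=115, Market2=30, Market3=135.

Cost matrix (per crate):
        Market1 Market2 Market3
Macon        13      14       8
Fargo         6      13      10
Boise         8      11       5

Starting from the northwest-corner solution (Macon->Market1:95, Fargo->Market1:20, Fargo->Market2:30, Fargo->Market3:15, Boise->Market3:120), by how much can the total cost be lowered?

Current plan cost = 95·13 + 20·6 + 30·13 + 15·10 + 120·5 = 2495.
Optimal plan:
  Macon to Market2: 30 × 14 = 420
  Macon to Market3: 65 × 8 = 520
  Fargo to Market1: 65 × 6 = 390
  Boise to Market1: 50 × 8 = 400
  Boise to Market3: 70 × 5 = 350
Optimal cost = 2080.
Saving = 2495 − 2080 = 415.

415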